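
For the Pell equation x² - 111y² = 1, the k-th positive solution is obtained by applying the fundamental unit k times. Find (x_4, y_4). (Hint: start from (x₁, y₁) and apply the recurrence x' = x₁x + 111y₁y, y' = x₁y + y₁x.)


Step 1: Find the fundamental solution (x₁, y₁) of x² - 111y² = 1.
  Expand √111 as a continued fraction. a₀ = ⌊√111⌋ = 10; iterate m_{k+1} = d_k·a_k − m_k, d_{k+1} = (111 − m_{k+1}²)/d_k, a_{k+1} = ⌊(a₀ + m_{k+1})/d_{k+1}⌋ (starting m₀ = 0, d₀ = 1), with convergents p_k = a_k·p_{k-1} + p_{k-2}, q_k = a_k·q_{k-1} + q_{k-2} (p₋₁ = 1, q₋₁ = 0):
  k = 0: a₀ = 10; p₀/q₀ = 10/1; p₀² − 111·q₀² = 100 − 111 = -11.
  k = 1: m = 10, d = 11, a = ⌊(10 + 10)/11⌋ = 1; p/q = (1·10 + 1)/(1·1 + 0) = 11/1; p² − 111·q² = 121 − 111 = 10.
  k = 2: m = 1, d = 10, a = ⌊(10 + 1)/10⌋ = 1; p/q = (1·11 + 10)/(1·1 + 1) = 21/2; p² − 111·q² = 441 − 444 = -3.
  k = 3: m = 9, d = 3, a = ⌊(10 + 9)/3⌋ = 6; p/q = (6·21 + 11)/(6·2 + 1) = 137/13; p² − 111·q² = 18769 − 18759 = 10.
  k = 4: m = 9, d = 10, a = ⌊(10 + 9)/10⌋ = 1; p/q = (1·137 + 21)/(1·13 + 2) = 158/15; p² − 111·q² = 24964 − 24975 = -11.
  k = 5: m = 1, d = 11, a = ⌊(10 + 1)/11⌋ = 1; p/q = (1·158 + 137)/(1·15 + 13) = 295/28; p² − 111·q² = 87025 − 87024 = 1.
  The first convergent with p² − 111·q² = 1 gives the fundamental solution (x₁, y₁) = (295, 28).
Step 2: Apply the recurrence (x_{n+1}, y_{n+1}) = (x₁x_n + 111y₁y_n, x₁y_n + y₁x_n) repeatedly.
  From (x_1, y_1) = (295, 28): x_2 = 295·295 + 111·28·28 = 174049; y_2 = 295·28 + 28·295 = 16520.
  From (x_2, y_2) = (174049, 16520): x_3 = 295·174049 + 111·28·16520 = 102688615; y_3 = 295·16520 + 28·174049 = 9746772.
  From (x_3, y_3) = (102688615, 9746772): x_4 = 295·102688615 + 111·28·9746772 = 60586108801; y_4 = 295·9746772 + 28·102688615 = 5750578960.
Step 3: Verify x_4² - 111·y_4² = 3670676579646609657601 - 3670676579646609657600 = 1 (should be 1). ✓

(x_1, y_1) = (295, 28); (x_4, y_4) = (60586108801, 5750578960).


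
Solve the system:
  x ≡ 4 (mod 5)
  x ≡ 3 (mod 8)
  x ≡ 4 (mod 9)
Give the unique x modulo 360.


Moduli 5, 8, 9 are pairwise coprime; by CRT there is a unique solution modulo M = 5 · 8 · 9 = 360.
Solve pairwise, accumulating the modulus:
  Start with x ≡ 4 (mod 5).
  Combine with x ≡ 3 (mod 8): since gcd(5, 8) = 1, we get a unique residue mod 40.
    Write x = 4 + 5·t and substitute into x ≡ 3 (mod 8): 5·t ≡ 3 − 4 = -1 (mod 8).
    Reduce coefficients mod 8: 5·t ≡ 7 (mod 8).
    The inverse of 5 mod 8 is 5 (since 5·5 = 25 = 3·8 + 1), so t ≡ 5·7 = 35 ≡ 3 (mod 8).
    Then x = 4 + 5·3 = 19, valid modulo lcm(5, 8) = 40: x ≡ 19 (mod 40).
  Combine with x ≡ 4 (mod 9): since gcd(40, 9) = 1, we get a unique residue mod 360.
    Write x = 19 + 40·t and substitute into x ≡ 4 (mod 9): 40·t ≡ 4 − 19 = -15 (mod 9).
    Reduce coefficients mod 9: 4·t ≡ 3 (mod 9).
    The inverse of 4 mod 9 is 7 (since 4·7 = 28 = 3·9 + 1), so t ≡ 7·3 = 21 ≡ 3 (mod 9).
    Then x = 19 + 40·3 = 139, valid modulo lcm(40, 9) = 360: x ≡ 139 (mod 360).
Verify: 139 mod 5 = 4 ✓, 139 mod 8 = 3 ✓, 139 mod 9 = 4 ✓.

x ≡ 139 (mod 360).


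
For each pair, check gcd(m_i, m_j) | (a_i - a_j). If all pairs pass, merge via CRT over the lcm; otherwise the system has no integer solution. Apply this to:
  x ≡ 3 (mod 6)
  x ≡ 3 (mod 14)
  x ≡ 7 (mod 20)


Moduli 6, 14, 20 are not pairwise coprime, so CRT works modulo lcm(m_i) when all pairwise compatibility conditions hold.
Pairwise compatibility: gcd(m_i, m_j) must divide a_i - a_j for every pair.
Merge one congruence at a time:
  Start: x ≡ 3 (mod 6).
  Combine with x ≡ 3 (mod 14): gcd(6, 14) = 2; 3 - 3 = 0, which IS divisible by 2, so compatible.
    Write x = 3 + 6·t and substitute into x ≡ 3 (mod 14): 6·t ≡ 3 − 3 = 0 (mod 14).
    Divide the congruence (and modulus) by g = 2: 3·t ≡ 0 (mod 7).
    The inverse of 3 mod 7 is 5 (since 3·5 = 15 = 2·7 + 1), so t ≡ 5·0 = 0 ≡ 0 (mod 7).
    Then x = 3 + 6·0 = 3, valid modulo lcm(6, 14) = 42: x ≡ 3 (mod 42).
  Combine with x ≡ 7 (mod 20): gcd(42, 20) = 2; 7 - 3 = 4, which IS divisible by 2, so compatible.
    Write x = 3 + 42·t and substitute into x ≡ 7 (mod 20): 42·t ≡ 7 − 3 = 4 (mod 20).
    Divide the congruence (and modulus) by g = 2: 21·t ≡ 2 (mod 10).
    Reduce coefficients mod 10: 1·t ≡ 2 (mod 10).
    So t ≡ 2 (mod 10).
    Then x = 3 + 42·2 = 87, valid modulo lcm(42, 20) = 420: x ≡ 87 (mod 420).
Verify: 87 mod 6 = 3, 87 mod 14 = 3, 87 mod 20 = 7.

x ≡ 87 (mod 420).


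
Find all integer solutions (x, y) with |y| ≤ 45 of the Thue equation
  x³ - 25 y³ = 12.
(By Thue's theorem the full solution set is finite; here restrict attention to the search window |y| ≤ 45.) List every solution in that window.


The equation is x³ - 25y³ = 12. For fixed y, x³ = 25·y³ + 12, so a solution requires the RHS to be a perfect cube.
Strategy: iterate y from -45 to 45, compute RHS = 25·y³ + 12, and check whether it is a (positive or negative) perfect cube.
Check small values of y:
  y = 0: RHS = 12 is not a perfect cube.
  y = 1: RHS = 37 is not a perfect cube.
  y = -1: RHS = -13 is not a perfect cube.
  y = 2: RHS = 212 is not a perfect cube.
  y = -2: RHS = -188 is not a perfect cube.
  y = 3: RHS = 687 is not a perfect cube.
  y = -3: RHS = -663 is not a perfect cube.
Continuing the search up to |y| = 45 finds no solutions either.
No (x, y) in the scanned range satisfies the equation.

No integer solutions with |y| ≤ 45.


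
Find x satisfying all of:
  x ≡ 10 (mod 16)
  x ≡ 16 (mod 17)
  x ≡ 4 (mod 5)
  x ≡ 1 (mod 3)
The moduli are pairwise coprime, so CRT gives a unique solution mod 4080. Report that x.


Product of moduli M = 16 · 17 · 5 · 3 = 4080.
Merge one congruence at a time:
  Start: x ≡ 10 (mod 16).
  Combine with x ≡ 16 (mod 17); new modulus lcm = 272.
    Write x = 10 + 16·t and substitute into x ≡ 16 (mod 17): 16·t ≡ 16 − 10 = 6 (mod 17).
    The inverse of 16 mod 17 is 16 (since 16·16 = 256 = 15·17 + 1), so t ≡ 16·6 = 96 ≡ 11 (mod 17).
    Then x = 10 + 16·11 = 186, valid modulo lcm(16, 17) = 272: x ≡ 186 (mod 272).
  Combine with x ≡ 4 (mod 5); new modulus lcm = 1360.
    Write x = 186 + 272·t and substitute into x ≡ 4 (mod 5): 272·t ≡ 4 − 186 = -182 (mod 5).
    Reduce coefficients mod 5: 2·t ≡ 3 (mod 5).
    The inverse of 2 mod 5 is 3 (since 2·3 = 6 = 1·5 + 1), so t ≡ 3·3 = 9 ≡ 4 (mod 5).
    Then x = 186 + 272·4 = 1274, valid modulo lcm(272, 5) = 1360: x ≡ 1274 (mod 1360).
  Combine with x ≡ 1 (mod 3); new modulus lcm = 4080.
    Write x = 1274 + 1360·t and substitute into x ≡ 1 (mod 3): 1360·t ≡ 1 − 1274 = -1273 (mod 3).
    Reduce coefficients mod 3: 1·t ≡ 2 (mod 3).
    So t ≡ 2 (mod 3).
    Then x = 1274 + 1360·2 = 3994, valid modulo lcm(1360, 3) = 4080: x ≡ 3994 (mod 4080).
Verify against each original: 3994 mod 16 = 10, 3994 mod 17 = 16, 3994 mod 5 = 4, 3994 mod 3 = 1.

x ≡ 3994 (mod 4080).


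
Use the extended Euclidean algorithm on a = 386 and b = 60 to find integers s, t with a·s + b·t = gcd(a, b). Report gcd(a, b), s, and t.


Euclidean algorithm on (386, 60) — divide until remainder is 0:
  386 = 6 · 60 + 26
  60 = 2 · 26 + 8
  26 = 3 · 8 + 2
  8 = 4 · 2 + 0
gcd(386, 60) = 2.
Track Bezout coefficients alongside the remainders: start with r₀ = 386 = a·1 + b·0 (s = 1, t = 0) and r₁ = 60 = a·0 + b·1 (s = 0, t = 1); each new remainder r_{k+1} = r_{k-1} − q_k·r_k inherits s_{k+1} = s_{k-1} − q_k·s_k, t_{k+1} = t_{k-1} − q_k·t_k, so r_k = a·s_k + b·t_k at every step:
  q = 6: r = 26, s = 1 − 6·0 = 1, t = 0 − 6·1 = -6  (check: 386·1 + 60·(-6) = 26)
  q = 2: r = 8, s = 0 − 2·1 = -2, t = 1 − 2·(-6) = 13  (check: 386·(-2) + 60·13 = 8)
  q = 3: r = 2, s = 1 − 3·(-2) = 7, t = -6 − 3·13 = -45  (check: 386·7 + 60·(-45) = 2)
The row with r = 2 (the gcd) gives the Bezout coefficients s = 7, t = -45.
Result: 386 · (7) + 60 · (-45) = 2.

gcd(386, 60) = 2; s = 7, t = -45 (check: 386·7 + 60·(-45) = 2).


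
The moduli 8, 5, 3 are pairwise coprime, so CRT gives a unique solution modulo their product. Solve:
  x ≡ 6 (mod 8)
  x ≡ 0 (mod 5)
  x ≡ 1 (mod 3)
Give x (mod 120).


Moduli 8, 5, 3 are pairwise coprime; by CRT there is a unique solution modulo M = 8 · 5 · 3 = 120.
Solve pairwise, accumulating the modulus:
  Start with x ≡ 6 (mod 8).
  Combine with x ≡ 0 (mod 5): since gcd(8, 5) = 1, we get a unique residue mod 40.
    Write x = 6 + 8·t and substitute into x ≡ 0 (mod 5): 8·t ≡ 0 − 6 = -6 (mod 5).
    Reduce coefficients mod 5: 3·t ≡ 4 (mod 5).
    The inverse of 3 mod 5 is 2 (since 3·2 = 6 = 1·5 + 1), so t ≡ 2·4 = 8 ≡ 3 (mod 5).
    Then x = 6 + 8·3 = 30, valid modulo lcm(8, 5) = 40: x ≡ 30 (mod 40).
  Combine with x ≡ 1 (mod 3): since gcd(40, 3) = 1, we get a unique residue mod 120.
    Write x = 30 + 40·t and substitute into x ≡ 1 (mod 3): 40·t ≡ 1 − 30 = -29 (mod 3).
    Reduce coefficients mod 3: 1·t ≡ 1 (mod 3).
    So t ≡ 1 (mod 3).
    Then x = 30 + 40·1 = 70, valid modulo lcm(40, 3) = 120: x ≡ 70 (mod 120).
Verify: 70 mod 8 = 6 ✓, 70 mod 5 = 0 ✓, 70 mod 3 = 1 ✓.

x ≡ 70 (mod 120).


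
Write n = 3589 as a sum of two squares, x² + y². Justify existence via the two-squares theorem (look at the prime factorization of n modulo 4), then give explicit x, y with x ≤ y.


Step 1: Factor n = 3589 = 37 · 97.
Step 2: Check the mod-4 condition on each prime factor: 37 ≡ 1 (mod 4), exponent 1; 97 ≡ 1 (mod 4), exponent 1.
All primes ≡ 3 (mod 4) appear to even exponent (or don't appear), so by the two-squares theorem n IS expressible as a sum of two squares.
Step 3: Build a representation. Here n = 37 · 97 is a product of primes ≡ 1 (mod 4). Each prime p ≡ 1 (mod 4) is itself a sum of two squares; find a² by testing p − a² for a perfect square:
  37: 37 − 1² = 36 = 6² ⇒ 37 = 1² + 6².
  97: 97 − 1² = 96, 97 − 2² = 93, 97 − 3² = 88, 97 − 4² = 81 = 9² ⇒ 97 = 4² + 9².
  Combine using the Brahmagupta–Fibonacci identity (a² + b²)(c² + d²) = (ac − bd)² + (ad + bc)² = (ac + bd)² + (ad − bc)²:
  37 · 97 = 3589: from (1² + 6²)(4² + 9²), take (1·4 − 6·9, 1·9 + 6·4) = (4 − 54, 9 + 24) = (-50, 33); dropping signs (only squares matter) gives (50, 33); check 50² + 33² = 2500 + 1089 = 3589 ✓.
Step 4: Order so x ≤ y and verify: 33² + 50² = 1089 + 2500 = 3589 = n. ✓

n = 3589 = 33² + 50² (one valid representation with x ≤ y).


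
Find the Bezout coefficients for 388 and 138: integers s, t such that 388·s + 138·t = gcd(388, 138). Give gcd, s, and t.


Euclidean algorithm on (388, 138) — divide until remainder is 0:
  388 = 2 · 138 + 112
  138 = 1 · 112 + 26
  112 = 4 · 26 + 8
  26 = 3 · 8 + 2
  8 = 4 · 2 + 0
gcd(388, 138) = 2.
Track Bezout coefficients alongside the remainders: start with r₀ = 388 = a·1 + b·0 (s = 1, t = 0) and r₁ = 138 = a·0 + b·1 (s = 0, t = 1); each new remainder r_{k+1} = r_{k-1} − q_k·r_k inherits s_{k+1} = s_{k-1} − q_k·s_k, t_{k+1} = t_{k-1} − q_k·t_k, so r_k = a·s_k + b·t_k at every step:
  q = 2: r = 112, s = 1 − 2·0 = 1, t = 0 − 2·1 = -2  (check: 388·1 + 138·(-2) = 112)
  q = 1: r = 26, s = 0 − 1·1 = -1, t = 1 − 1·(-2) = 3  (check: 388·(-1) + 138·3 = 26)
  q = 4: r = 8, s = 1 − 4·(-1) = 5, t = -2 − 4·3 = -14  (check: 388·5 + 138·(-14) = 8)
  q = 3: r = 2, s = -1 − 3·5 = -16, t = 3 − 3·(-14) = 45  (check: 388·(-16) + 138·45 = 2)
The row with r = 2 (the gcd) gives the Bezout coefficients s = -16, t = 45.
Result: 388 · (-16) + 138 · (45) = 2.

gcd(388, 138) = 2; s = -16, t = 45 (check: 388·(-16) + 138·45 = 2).


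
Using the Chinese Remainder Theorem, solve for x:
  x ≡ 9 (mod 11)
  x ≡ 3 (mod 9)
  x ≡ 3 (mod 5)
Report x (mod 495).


Moduli 11, 9, 5 are pairwise coprime; by CRT there is a unique solution modulo M = 11 · 9 · 5 = 495.
Solve pairwise, accumulating the modulus:
  Start with x ≡ 9 (mod 11).
  Combine with x ≡ 3 (mod 9): since gcd(11, 9) = 1, we get a unique residue mod 99.
    Write x = 9 + 11·t and substitute into x ≡ 3 (mod 9): 11·t ≡ 3 − 9 = -6 (mod 9).
    Reduce coefficients mod 9: 2·t ≡ 3 (mod 9).
    The inverse of 2 mod 9 is 5 (since 2·5 = 10 = 1·9 + 1), so t ≡ 5·3 = 15 ≡ 6 (mod 9).
    Then x = 9 + 11·6 = 75, valid modulo lcm(11, 9) = 99: x ≡ 75 (mod 99).
  Combine with x ≡ 3 (mod 5): since gcd(99, 5) = 1, we get a unique residue mod 495.
    Write x = 75 + 99·t and substitute into x ≡ 3 (mod 5): 99·t ≡ 3 − 75 = -72 (mod 5).
    Reduce coefficients mod 5: 4·t ≡ 3 (mod 5).
    The inverse of 4 mod 5 is 4 (since 4·4 = 16 = 3·5 + 1), so t ≡ 4·3 = 12 ≡ 2 (mod 5).
    Then x = 75 + 99·2 = 273, valid modulo lcm(99, 5) = 495: x ≡ 273 (mod 495).
Verify: 273 mod 11 = 9 ✓, 273 mod 9 = 3 ✓, 273 mod 5 = 3 ✓.

x ≡ 273 (mod 495).


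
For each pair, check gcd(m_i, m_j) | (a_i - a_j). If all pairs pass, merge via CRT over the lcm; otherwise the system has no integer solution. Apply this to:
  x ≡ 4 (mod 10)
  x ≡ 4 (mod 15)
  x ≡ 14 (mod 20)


Moduli 10, 15, 20 are not pairwise coprime, so CRT works modulo lcm(m_i) when all pairwise compatibility conditions hold.
Pairwise compatibility: gcd(m_i, m_j) must divide a_i - a_j for every pair.
Merge one congruence at a time:
  Start: x ≡ 4 (mod 10).
  Combine with x ≡ 4 (mod 15): gcd(10, 15) = 5; 4 - 4 = 0, which IS divisible by 5, so compatible.
    Write x = 4 + 10·t and substitute into x ≡ 4 (mod 15): 10·t ≡ 4 − 4 = 0 (mod 15).
    Divide the congruence (and modulus) by g = 5: 2·t ≡ 0 (mod 3).
    The inverse of 2 mod 3 is 2 (since 2·2 = 4 = 1·3 + 1), so t ≡ 2·0 = 0 ≡ 0 (mod 3).
    Then x = 4 + 10·0 = 4, valid modulo lcm(10, 15) = 30: x ≡ 4 (mod 30).
  Combine with x ≡ 14 (mod 20): gcd(30, 20) = 10; 14 - 4 = 10, which IS divisible by 10, so compatible.
    Write x = 4 + 30·t and substitute into x ≡ 14 (mod 20): 30·t ≡ 14 − 4 = 10 (mod 20).
    Divide the congruence (and modulus) by g = 10: 3·t ≡ 1 (mod 2).
    Reduce coefficients mod 2: 1·t ≡ 1 (mod 2).
    So t ≡ 1 (mod 2).
    Then x = 4 + 30·1 = 34, valid modulo lcm(30, 20) = 60: x ≡ 34 (mod 60).
Verify: 34 mod 10 = 4, 34 mod 15 = 4, 34 mod 20 = 14.

x ≡ 34 (mod 60).


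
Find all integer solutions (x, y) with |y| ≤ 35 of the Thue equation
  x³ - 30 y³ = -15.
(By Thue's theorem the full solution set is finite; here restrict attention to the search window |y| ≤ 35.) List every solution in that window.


The equation is x³ - 30y³ = -15. For fixed y, x³ = 30·y³ − 15, so a solution requires the RHS to be a perfect cube.
Strategy: iterate y from -35 to 35, compute RHS = 30·y³ − 15, and check whether it is a (positive or negative) perfect cube.
Check small values of y:
  y = 0: RHS = -15 is not a perfect cube.
  y = 1: RHS = 15 is not a perfect cube.
  y = -1: RHS = -45 is not a perfect cube.
  y = 2: RHS = 225 is not a perfect cube.
  y = -2: RHS = -255 is not a perfect cube.
  y = 3: RHS = 795 is not a perfect cube.
  y = -3: RHS = -825 is not a perfect cube.
Continuing the search up to |y| = 35 finds no solutions either.
No (x, y) in the scanned range satisfies the equation.

No integer solutions with |y| ≤ 35.


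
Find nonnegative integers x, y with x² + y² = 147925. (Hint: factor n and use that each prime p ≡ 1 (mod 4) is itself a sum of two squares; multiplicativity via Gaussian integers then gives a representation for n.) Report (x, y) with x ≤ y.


Step 1: Factor n = 147925 = 5^2 · 61 · 97.
Step 2: Check the mod-4 condition on each prime factor: 5 ≡ 1 (mod 4), exponent 2; 61 ≡ 1 (mod 4), exponent 1; 97 ≡ 1 (mod 4), exponent 1.
All primes ≡ 3 (mod 4) appear to even exponent (or don't appear), so by the two-squares theorem n IS expressible as a sum of two squares.
Step 3: Build a representation. Group n = k² · m with k = 5 and m = 61 · 97 = 5917 (a product of primes ≡ 1 (mod 4)); a representation of m scales to one of n via (k·x)² + (k·y)² = k²(x² + y²). Each prime p ≡ 1 (mod 4) is itself a sum of two squares; find a² by testing p − a² for a perfect square:
  61: 61 − 1² = 60, 61 − 2² = 57, 61 − 3² = 52, 61 − 4² = 45, 61 − 5² = 36 = 6² ⇒ 61 = 5² + 6².
  97: 97 − 1² = 96, 97 − 2² = 93, 97 − 3² = 88, 97 − 4² = 81 = 9² ⇒ 97 = 4² + 9².
  Combine using the Brahmagupta–Fibonacci identity (a² + b²)(c² + d²) = (ac − bd)² + (ad + bc)² = (ac + bd)² + (ad − bc)²:
  61 · 97 = 5917: from (5² + 6²)(4² + 9²), take (5·4 − 6·9, 5·9 + 6·4) = (20 − 54, 45 + 24) = (-34, 69); dropping signs (only squares matter) gives (34, 69); check 34² + 69² = 1156 + 4761 = 5917 ✓.
  Scale by k = 5: (5·34, 5·69) = (170, 345).
Step 4: Order so x ≤ y and verify: 170² + 345² = 28900 + 119025 = 147925 = n. ✓

n = 147925 = 170² + 345² (one valid representation with x ≤ y).


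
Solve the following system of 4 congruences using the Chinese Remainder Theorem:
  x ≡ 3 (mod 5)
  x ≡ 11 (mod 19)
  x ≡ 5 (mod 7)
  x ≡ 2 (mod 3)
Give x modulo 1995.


Product of moduli M = 5 · 19 · 7 · 3 = 1995.
Merge one congruence at a time:
  Start: x ≡ 3 (mod 5).
  Combine with x ≡ 11 (mod 19); new modulus lcm = 95.
    Write x = 3 + 5·t and substitute into x ≡ 11 (mod 19): 5·t ≡ 11 − 3 = 8 (mod 19).
    The inverse of 5 mod 19 is 4 (since 5·4 = 20 = 1·19 + 1), so t ≡ 4·8 = 32 ≡ 13 (mod 19).
    Then x = 3 + 5·13 = 68, valid modulo lcm(5, 19) = 95: x ≡ 68 (mod 95).
  Combine with x ≡ 5 (mod 7); new modulus lcm = 665.
    Write x = 68 + 95·t and substitute into x ≡ 5 (mod 7): 95·t ≡ 5 − 68 = -63 (mod 7).
    Reduce coefficients mod 7: 4·t ≡ 0 (mod 7).
    The inverse of 4 mod 7 is 2 (since 4·2 = 8 = 1·7 + 1), so t ≡ 2·0 = 0 ≡ 0 (mod 7).
    Then x = 68 + 95·0 = 68, valid modulo lcm(95, 7) = 665: x ≡ 68 (mod 665).
  Combine with x ≡ 2 (mod 3); new modulus lcm = 1995.
    Write x = 68 + 665·t and substitute into x ≡ 2 (mod 3): 665·t ≡ 2 − 68 = -66 (mod 3).
    Reduce coefficients mod 3: 2·t ≡ 0 (mod 3).
    The inverse of 2 mod 3 is 2 (since 2·2 = 4 = 1·3 + 1), so t ≡ 2·0 = 0 ≡ 0 (mod 3).
    Then x = 68 + 665·0 = 68, valid modulo lcm(665, 3) = 1995: x ≡ 68 (mod 1995).
Verify against each original: 68 mod 5 = 3, 68 mod 19 = 11, 68 mod 7 = 5, 68 mod 3 = 2.

x ≡ 68 (mod 1995).


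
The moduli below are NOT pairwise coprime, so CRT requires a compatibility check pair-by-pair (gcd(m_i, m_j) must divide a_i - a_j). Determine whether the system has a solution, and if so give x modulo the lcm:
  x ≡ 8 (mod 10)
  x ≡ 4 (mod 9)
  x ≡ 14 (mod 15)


Moduli 10, 9, 15 are not pairwise coprime, so CRT works modulo lcm(m_i) when all pairwise compatibility conditions hold.
Pairwise compatibility: gcd(m_i, m_j) must divide a_i - a_j for every pair.
Merge one congruence at a time:
  Start: x ≡ 8 (mod 10).
  Combine with x ≡ 4 (mod 9): gcd(10, 9) = 1; 4 - 8 = -4, which IS divisible by 1, so compatible.
    Write x = 8 + 10·t and substitute into x ≡ 4 (mod 9): 10·t ≡ 4 − 8 = -4 (mod 9).
    Reduce coefficients mod 9: 1·t ≡ 5 (mod 9).
    So t ≡ 5 (mod 9).
    Then x = 8 + 10·5 = 58, valid modulo lcm(10, 9) = 90: x ≡ 58 (mod 90).
  Combine with x ≡ 14 (mod 15): gcd(90, 15) = 15, and 14 - 58 = -44 is NOT divisible by 15.
    ⇒ system is inconsistent (no integer solution).

No solution (the system is inconsistent).


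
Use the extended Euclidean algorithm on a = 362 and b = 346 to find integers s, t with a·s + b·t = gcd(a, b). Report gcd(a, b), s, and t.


Euclidean algorithm on (362, 346) — divide until remainder is 0:
  362 = 1 · 346 + 16
  346 = 21 · 16 + 10
  16 = 1 · 10 + 6
  10 = 1 · 6 + 4
  6 = 1 · 4 + 2
  4 = 2 · 2 + 0
gcd(362, 346) = 2.
Track Bezout coefficients alongside the remainders: start with r₀ = 362 = a·1 + b·0 (s = 1, t = 0) and r₁ = 346 = a·0 + b·1 (s = 0, t = 1); each new remainder r_{k+1} = r_{k-1} − q_k·r_k inherits s_{k+1} = s_{k-1} − q_k·s_k, t_{k+1} = t_{k-1} − q_k·t_k, so r_k = a·s_k + b·t_k at every step:
  q = 1: r = 16, s = 1 − 1·0 = 1, t = 0 − 1·1 = -1  (check: 362·1 + 346·(-1) = 16)
  q = 21: r = 10, s = 0 − 21·1 = -21, t = 1 − 21·(-1) = 22  (check: 362·(-21) + 346·22 = 10)
  q = 1: r = 6, s = 1 − 1·(-21) = 22, t = -1 − 1·22 = -23  (check: 362·22 + 346·(-23) = 6)
  q = 1: r = 4, s = -21 − 1·22 = -43, t = 22 − 1·(-23) = 45  (check: 362·(-43) + 346·45 = 4)
  q = 1: r = 2, s = 22 − 1·(-43) = 65, t = -23 − 1·45 = -68  (check: 362·65 + 346·(-68) = 2)
The row with r = 2 (the gcd) gives the Bezout coefficients s = 65, t = -68.
Result: 362 · (65) + 346 · (-68) = 2.

gcd(362, 346) = 2; s = 65, t = -68 (check: 362·65 + 346·(-68) = 2).


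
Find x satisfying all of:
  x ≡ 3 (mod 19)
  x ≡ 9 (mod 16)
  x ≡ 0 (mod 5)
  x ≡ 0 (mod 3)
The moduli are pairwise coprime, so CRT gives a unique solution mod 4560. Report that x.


Product of moduli M = 19 · 16 · 5 · 3 = 4560.
Merge one congruence at a time:
  Start: x ≡ 3 (mod 19).
  Combine with x ≡ 9 (mod 16); new modulus lcm = 304.
    Write x = 3 + 19·t and substitute into x ≡ 9 (mod 16): 19·t ≡ 9 − 3 = 6 (mod 16).
    Reduce coefficients mod 16: 3·t ≡ 6 (mod 16).
    The inverse of 3 mod 16 is 11 (since 3·11 = 33 = 2·16 + 1), so t ≡ 11·6 = 66 ≡ 2 (mod 16).
    Then x = 3 + 19·2 = 41, valid modulo lcm(19, 16) = 304: x ≡ 41 (mod 304).
  Combine with x ≡ 0 (mod 5); new modulus lcm = 1520.
    Write x = 41 + 304·t and substitute into x ≡ 0 (mod 5): 304·t ≡ 0 − 41 = -41 (mod 5).
    Reduce coefficients mod 5: 4·t ≡ 4 (mod 5).
    The inverse of 4 mod 5 is 4 (since 4·4 = 16 = 3·5 + 1), so t ≡ 4·4 = 16 ≡ 1 (mod 5).
    Then x = 41 + 304·1 = 345, valid modulo lcm(304, 5) = 1520: x ≡ 345 (mod 1520).
  Combine with x ≡ 0 (mod 3); new modulus lcm = 4560.
    Write x = 345 + 1520·t and substitute into x ≡ 0 (mod 3): 1520·t ≡ 0 − 345 = -345 (mod 3).
    Reduce coefficients mod 3: 2·t ≡ 0 (mod 3).
    The inverse of 2 mod 3 is 2 (since 2·2 = 4 = 1·3 + 1), so t ≡ 2·0 = 0 ≡ 0 (mod 3).
    Then x = 345 + 1520·0 = 345, valid modulo lcm(1520, 3) = 4560: x ≡ 345 (mod 4560).
Verify against each original: 345 mod 19 = 3, 345 mod 16 = 9, 345 mod 5 = 0, 345 mod 3 = 0.

x ≡ 345 (mod 4560).


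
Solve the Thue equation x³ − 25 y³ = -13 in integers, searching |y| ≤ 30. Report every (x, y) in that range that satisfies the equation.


The equation is x³ - 25y³ = -13. For fixed y, x³ = 25·y³ − 13, so a solution requires the RHS to be a perfect cube.
Strategy: iterate y from -30 to 30, compute RHS = 25·y³ − 13, and check whether it is a (positive or negative) perfect cube.
Check small values of y:
  y = 0: RHS = -13 is not a perfect cube.
  y = 1: RHS = 12 is not a perfect cube.
  y = -1: RHS = -38 is not a perfect cube.
  y = 2: RHS = 187 is not a perfect cube.
  y = -2: RHS = -213 is not a perfect cube.
  y = 3: RHS = 662 is not a perfect cube.
  y = -3: RHS = -688 is not a perfect cube.
Continuing the search up to |y| = 30 finds no solutions either.
No (x, y) in the scanned range satisfies the equation.

No integer solutions with |y| ≤ 30.


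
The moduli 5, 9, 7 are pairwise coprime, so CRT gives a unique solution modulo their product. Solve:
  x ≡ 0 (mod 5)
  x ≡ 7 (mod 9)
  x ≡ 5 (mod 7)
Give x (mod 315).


Moduli 5, 9, 7 are pairwise coprime; by CRT there is a unique solution modulo M = 5 · 9 · 7 = 315.
Solve pairwise, accumulating the modulus:
  Start with x ≡ 0 (mod 5).
  Combine with x ≡ 7 (mod 9): since gcd(5, 9) = 1, we get a unique residue mod 45.
    Write x = 0 + 5·t and substitute into x ≡ 7 (mod 9): 5·t ≡ 7 − 0 = 7 (mod 9).
    The inverse of 5 mod 9 is 2 (since 5·2 = 10 = 1·9 + 1), so t ≡ 2·7 = 14 ≡ 5 (mod 9).
    Then x = 0 + 5·5 = 25, valid modulo lcm(5, 9) = 45: x ≡ 25 (mod 45).
  Combine with x ≡ 5 (mod 7): since gcd(45, 7) = 1, we get a unique residue mod 315.
    Write x = 25 + 45·t and substitute into x ≡ 5 (mod 7): 45·t ≡ 5 − 25 = -20 (mod 7).
    Reduce coefficients mod 7: 3·t ≡ 1 (mod 7).
    The inverse of 3 mod 7 is 5 (since 3·5 = 15 = 2·7 + 1), so t ≡ 5·1 = 5 ≡ 5 (mod 7).
    Then x = 25 + 45·5 = 250, valid modulo lcm(45, 7) = 315: x ≡ 250 (mod 315).
Verify: 250 mod 5 = 0 ✓, 250 mod 9 = 7 ✓, 250 mod 7 = 5 ✓.

x ≡ 250 (mod 315).


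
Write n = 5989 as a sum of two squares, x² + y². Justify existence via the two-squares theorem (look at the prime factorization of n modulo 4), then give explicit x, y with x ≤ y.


Step 1: Factor n = 5989 = 53 · 113.
Step 2: Check the mod-4 condition on each prime factor: 53 ≡ 1 (mod 4), exponent 1; 113 ≡ 1 (mod 4), exponent 1.
All primes ≡ 3 (mod 4) appear to even exponent (or don't appear), so by the two-squares theorem n IS expressible as a sum of two squares.
Step 3: Build a representation. Here n = 53 · 113 is a product of primes ≡ 1 (mod 4). Each prime p ≡ 1 (mod 4) is itself a sum of two squares; find a² by testing p − a² for a perfect square:
  53: 53 − 1² = 52, 53 − 2² = 49 = 7² ⇒ 53 = 2² + 7².
  113: 113 − 1² = 112, 113 − 2² = 109, 113 − 3² = 104, 113 − 4² = 97, 113 − 5² = 88, 113 − 6² = 77, 113 − 7² = 64 = 8² ⇒ 113 = 7² + 8².
  Combine using the Brahmagupta–Fibonacci identity (a² + b²)(c² + d²) = (ac − bd)² + (ad + bc)² = (ac + bd)² + (ad − bc)²:
  53 · 113 = 5989: from (2² + 7²)(7² + 8²), take (2·7 − 7·8, 2·8 + 7·7) = (14 − 56, 16 + 49) = (-42, 65); dropping signs (only squares matter) gives (42, 65); check 42² + 65² = 1764 + 4225 = 5989 ✓.
Step 4: Order so x ≤ y and verify: 42² + 65² = 1764 + 4225 = 5989 = n. ✓

n = 5989 = 42² + 65² (one valid representation with x ≤ y).


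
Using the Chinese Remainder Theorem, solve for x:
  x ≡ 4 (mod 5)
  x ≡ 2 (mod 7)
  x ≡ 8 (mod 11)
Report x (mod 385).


Moduli 5, 7, 11 are pairwise coprime; by CRT there is a unique solution modulo M = 5 · 7 · 11 = 385.
Solve pairwise, accumulating the modulus:
  Start with x ≡ 4 (mod 5).
  Combine with x ≡ 2 (mod 7): since gcd(5, 7) = 1, we get a unique residue mod 35.
    Write x = 4 + 5·t and substitute into x ≡ 2 (mod 7): 5·t ≡ 2 − 4 = -2 (mod 7).
    Reduce coefficients mod 7: 5·t ≡ 5 (mod 7).
    The inverse of 5 mod 7 is 3 (since 5·3 = 15 = 2·7 + 1), so t ≡ 3·5 = 15 ≡ 1 (mod 7).
    Then x = 4 + 5·1 = 9, valid modulo lcm(5, 7) = 35: x ≡ 9 (mod 35).
  Combine with x ≡ 8 (mod 11): since gcd(35, 11) = 1, we get a unique residue mod 385.
    Write x = 9 + 35·t and substitute into x ≡ 8 (mod 11): 35·t ≡ 8 − 9 = -1 (mod 11).
    Reduce coefficients mod 11: 2·t ≡ 10 (mod 11).
    The inverse of 2 mod 11 is 6 (since 2·6 = 12 = 1·11 + 1), so t ≡ 6·10 = 60 ≡ 5 (mod 11).
    Then x = 9 + 35·5 = 184, valid modulo lcm(35, 11) = 385: x ≡ 184 (mod 385).
Verify: 184 mod 5 = 4 ✓, 184 mod 7 = 2 ✓, 184 mod 11 = 8 ✓.

x ≡ 184 (mod 385).


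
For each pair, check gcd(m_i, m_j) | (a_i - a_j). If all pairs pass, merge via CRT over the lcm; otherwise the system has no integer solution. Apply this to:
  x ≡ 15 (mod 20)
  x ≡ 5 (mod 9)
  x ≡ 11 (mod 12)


Moduli 20, 9, 12 are not pairwise coprime, so CRT works modulo lcm(m_i) when all pairwise compatibility conditions hold.
Pairwise compatibility: gcd(m_i, m_j) must divide a_i - a_j for every pair.
Merge one congruence at a time:
  Start: x ≡ 15 (mod 20).
  Combine with x ≡ 5 (mod 9): gcd(20, 9) = 1; 5 - 15 = -10, which IS divisible by 1, so compatible.
    Write x = 15 + 20·t and substitute into x ≡ 5 (mod 9): 20·t ≡ 5 − 15 = -10 (mod 9).
    Reduce coefficients mod 9: 2·t ≡ 8 (mod 9).
    The inverse of 2 mod 9 is 5 (since 2·5 = 10 = 1·9 + 1), so t ≡ 5·8 = 40 ≡ 4 (mod 9).
    Then x = 15 + 20·4 = 95, valid modulo lcm(20, 9) = 180: x ≡ 95 (mod 180).
  Combine with x ≡ 11 (mod 12): gcd(180, 12) = 12; 11 - 95 = -84, which IS divisible by 12, so compatible.
    Write x = 95 + 180·t and substitute into x ≡ 11 (mod 12): 180·t ≡ 11 − 95 = -84 (mod 12).
    Divide the congruence (and modulus) by g = 12: 15·t ≡ -7 (mod 1).
    Modulo 1 every t works; take t = 0.
    Then x = 95 + 180·0 = 95, valid modulo lcm(180, 12) = 180: x ≡ 95 (mod 180).
Verify: 95 mod 20 = 15, 95 mod 9 = 5, 95 mod 12 = 11.

x ≡ 95 (mod 180).


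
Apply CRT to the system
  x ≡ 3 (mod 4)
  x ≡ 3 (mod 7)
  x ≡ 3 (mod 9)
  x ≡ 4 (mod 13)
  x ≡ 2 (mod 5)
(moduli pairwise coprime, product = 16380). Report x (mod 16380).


Product of moduli M = 4 · 7 · 9 · 13 · 5 = 16380.
Merge one congruence at a time:
  Start: x ≡ 3 (mod 4).
  Combine with x ≡ 3 (mod 7); new modulus lcm = 28.
    Write x = 3 + 4·t and substitute into x ≡ 3 (mod 7): 4·t ≡ 3 − 3 = 0 (mod 7).
    The inverse of 4 mod 7 is 2 (since 4·2 = 8 = 1·7 + 1), so t ≡ 2·0 = 0 ≡ 0 (mod 7).
    Then x = 3 + 4·0 = 3, valid modulo lcm(4, 7) = 28: x ≡ 3 (mod 28).
  Combine with x ≡ 3 (mod 9); new modulus lcm = 252.
    Write x = 3 + 28·t and substitute into x ≡ 3 (mod 9): 28·t ≡ 3 − 3 = 0 (mod 9).
    Reduce coefficients mod 9: 1·t ≡ 0 (mod 9).
    So t ≡ 0 (mod 9).
    Then x = 3 + 28·0 = 3, valid modulo lcm(28, 9) = 252: x ≡ 3 (mod 252).
  Combine with x ≡ 4 (mod 13); new modulus lcm = 3276.
    Write x = 3 + 252·t and substitute into x ≡ 4 (mod 13): 252·t ≡ 4 − 3 = 1 (mod 13).
    Reduce coefficients mod 13: 5·t ≡ 1 (mod 13).
    The inverse of 5 mod 13 is 8 (since 5·8 = 40 = 3·13 + 1), so t ≡ 8·1 = 8 ≡ 8 (mod 13).
    Then x = 3 + 252·8 = 2019, valid modulo lcm(252, 13) = 3276: x ≡ 2019 (mod 3276).
  Combine with x ≡ 2 (mod 5); new modulus lcm = 16380.
    Write x = 2019 + 3276·t and substitute into x ≡ 2 (mod 5): 3276·t ≡ 2 − 2019 = -2017 (mod 5).
    Reduce coefficients mod 5: 1·t ≡ 3 (mod 5).
    So t ≡ 3 (mod 5).
    Then x = 2019 + 3276·3 = 11847, valid modulo lcm(3276, 5) = 16380: x ≡ 11847 (mod 16380).
Verify against each original: 11847 mod 4 = 3, 11847 mod 7 = 3, 11847 mod 9 = 3, 11847 mod 13 = 4, 11847 mod 5 = 2.

x ≡ 11847 (mod 16380).


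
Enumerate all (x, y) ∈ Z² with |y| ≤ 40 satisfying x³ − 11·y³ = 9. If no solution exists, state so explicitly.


The equation is x³ - 11y³ = 9. For fixed y, x³ = 11·y³ + 9, so a solution requires the RHS to be a perfect cube.
Strategy: iterate y from -40 to 40, compute RHS = 11·y³ + 9, and check whether it is a (positive or negative) perfect cube.
Check small values of y:
  y = 0: RHS = 9 is not a perfect cube.
  y = 1: RHS = 20 is not a perfect cube.
  y = -1: RHS = -2 is not a perfect cube.
  y = 2: RHS = 97 is not a perfect cube.
  y = -2: RHS = -79 is not a perfect cube.
  y = 3: RHS = 306 is not a perfect cube.
  y = -3: RHS = -288 is not a perfect cube.
Continuing the search up to |y| = 40 finds no solutions either.
No (x, y) in the scanned range satisfies the equation.

No integer solutions with |y| ≤ 40.


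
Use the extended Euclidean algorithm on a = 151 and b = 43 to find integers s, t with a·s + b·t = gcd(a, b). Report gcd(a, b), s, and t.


Euclidean algorithm on (151, 43) — divide until remainder is 0:
  151 = 3 · 43 + 22
  43 = 1 · 22 + 21
  22 = 1 · 21 + 1
  21 = 21 · 1 + 0
gcd(151, 43) = 1.
Track Bezout coefficients alongside the remainders: start with r₀ = 151 = a·1 + b·0 (s = 1, t = 0) and r₁ = 43 = a·0 + b·1 (s = 0, t = 1); each new remainder r_{k+1} = r_{k-1} − q_k·r_k inherits s_{k+1} = s_{k-1} − q_k·s_k, t_{k+1} = t_{k-1} − q_k·t_k, so r_k = a·s_k + b·t_k at every step:
  q = 3: r = 22, s = 1 − 3·0 = 1, t = 0 − 3·1 = -3  (check: 151·1 + 43·(-3) = 22)
  q = 1: r = 21, s = 0 − 1·1 = -1, t = 1 − 1·(-3) = 4  (check: 151·(-1) + 43·4 = 21)
  q = 1: r = 1, s = 1 − 1·(-1) = 2, t = -3 − 1·4 = -7  (check: 151·2 + 43·(-7) = 1)
The row with r = 1 (the gcd) gives the Bezout coefficients s = 2, t = -7.
Result: 151 · (2) + 43 · (-7) = 1.

gcd(151, 43) = 1; s = 2, t = -7 (check: 151·2 + 43·(-7) = 1).


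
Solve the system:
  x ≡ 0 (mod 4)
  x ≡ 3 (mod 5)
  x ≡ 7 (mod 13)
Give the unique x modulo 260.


Moduli 4, 5, 13 are pairwise coprime; by CRT there is a unique solution modulo M = 4 · 5 · 13 = 260.
Solve pairwise, accumulating the modulus:
  Start with x ≡ 0 (mod 4).
  Combine with x ≡ 3 (mod 5): since gcd(4, 5) = 1, we get a unique residue mod 20.
    Write x = 0 + 4·t and substitute into x ≡ 3 (mod 5): 4·t ≡ 3 − 0 = 3 (mod 5).
    The inverse of 4 mod 5 is 4 (since 4·4 = 16 = 3·5 + 1), so t ≡ 4·3 = 12 ≡ 2 (mod 5).
    Then x = 0 + 4·2 = 8, valid modulo lcm(4, 5) = 20: x ≡ 8 (mod 20).
  Combine with x ≡ 7 (mod 13): since gcd(20, 13) = 1, we get a unique residue mod 260.
    Write x = 8 + 20·t and substitute into x ≡ 7 (mod 13): 20·t ≡ 7 − 8 = -1 (mod 13).
    Reduce coefficients mod 13: 7·t ≡ 12 (mod 13).
    The inverse of 7 mod 13 is 2 (since 7·2 = 14 = 1·13 + 1), so t ≡ 2·12 = 24 ≡ 11 (mod 13).
    Then x = 8 + 20·11 = 228, valid modulo lcm(20, 13) = 260: x ≡ 228 (mod 260).
Verify: 228 mod 4 = 0 ✓, 228 mod 5 = 3 ✓, 228 mod 13 = 7 ✓.

x ≡ 228 (mod 260).


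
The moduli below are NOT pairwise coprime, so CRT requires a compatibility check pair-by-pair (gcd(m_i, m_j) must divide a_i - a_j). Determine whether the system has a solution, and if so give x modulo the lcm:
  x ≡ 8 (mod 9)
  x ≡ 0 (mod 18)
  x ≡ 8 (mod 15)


Moduli 9, 18, 15 are not pairwise coprime, so CRT works modulo lcm(m_i) when all pairwise compatibility conditions hold.
Pairwise compatibility: gcd(m_i, m_j) must divide a_i - a_j for every pair.
Merge one congruence at a time:
  Start: x ≡ 8 (mod 9).
  Combine with x ≡ 0 (mod 18): gcd(9, 18) = 9, and 0 - 8 = -8 is NOT divisible by 9.
    ⇒ system is inconsistent (no integer solution).

No solution (the system is inconsistent).


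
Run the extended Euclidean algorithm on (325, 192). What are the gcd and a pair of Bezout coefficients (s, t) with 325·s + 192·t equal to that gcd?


Euclidean algorithm on (325, 192) — divide until remainder is 0:
  325 = 1 · 192 + 133
  192 = 1 · 133 + 59
  133 = 2 · 59 + 15
  59 = 3 · 15 + 14
  15 = 1 · 14 + 1
  14 = 14 · 1 + 0
gcd(325, 192) = 1.
Track Bezout coefficients alongside the remainders: start with r₀ = 325 = a·1 + b·0 (s = 1, t = 0) and r₁ = 192 = a·0 + b·1 (s = 0, t = 1); each new remainder r_{k+1} = r_{k-1} − q_k·r_k inherits s_{k+1} = s_{k-1} − q_k·s_k, t_{k+1} = t_{k-1} − q_k·t_k, so r_k = a·s_k + b·t_k at every step:
  q = 1: r = 133, s = 1 − 1·0 = 1, t = 0 − 1·1 = -1  (check: 325·1 + 192·(-1) = 133)
  q = 1: r = 59, s = 0 − 1·1 = -1, t = 1 − 1·(-1) = 2  (check: 325·(-1) + 192·2 = 59)
  q = 2: r = 15, s = 1 − 2·(-1) = 3, t = -1 − 2·2 = -5  (check: 325·3 + 192·(-5) = 15)
  q = 3: r = 14, s = -1 − 3·3 = -10, t = 2 − 3·(-5) = 17  (check: 325·(-10) + 192·17 = 14)
  q = 1: r = 1, s = 3 − 1·(-10) = 13, t = -5 − 1·17 = -22  (check: 325·13 + 192·(-22) = 1)
The row with r = 1 (the gcd) gives the Bezout coefficients s = 13, t = -22.
Result: 325 · (13) + 192 · (-22) = 1.

gcd(325, 192) = 1; s = 13, t = -22 (check: 325·13 + 192·(-22) = 1).


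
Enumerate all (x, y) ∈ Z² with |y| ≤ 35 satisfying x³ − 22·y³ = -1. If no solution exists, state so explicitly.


The equation is x³ - 22y³ = -1. For fixed y, x³ = 22·y³ − 1, so a solution requires the RHS to be a perfect cube.
Strategy: iterate y from -35 to 35, compute RHS = 22·y³ − 1, and check whether it is a (positive or negative) perfect cube.
Check small values of y:
  y = 0: RHS = -1 = (-1)³ ⇒ x = -1 works.
  y = 1: RHS = 21 is not a perfect cube.
  y = -1: RHS = -23 is not a perfect cube.
  y = 2: RHS = 175 is not a perfect cube.
  y = -2: RHS = -177 is not a perfect cube.
  y = 3: RHS = 593 is not a perfect cube.
  y = -3: RHS = -595 is not a perfect cube.
Continuing the search up to |y| = 35 finds no further solutions beyond those listed.
Collected solutions: (-1, 0).

Solutions (with |y| ≤ 35): (-1, 0).


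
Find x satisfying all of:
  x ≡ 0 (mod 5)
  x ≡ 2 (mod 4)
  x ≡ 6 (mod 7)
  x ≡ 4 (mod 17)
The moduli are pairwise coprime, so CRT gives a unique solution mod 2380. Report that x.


Product of moduli M = 5 · 4 · 7 · 17 = 2380.
Merge one congruence at a time:
  Start: x ≡ 0 (mod 5).
  Combine with x ≡ 2 (mod 4); new modulus lcm = 20.
    Write x = 0 + 5·t and substitute into x ≡ 2 (mod 4): 5·t ≡ 2 − 0 = 2 (mod 4).
    Reduce coefficients mod 4: 1·t ≡ 2 (mod 4).
    So t ≡ 2 (mod 4).
    Then x = 0 + 5·2 = 10, valid modulo lcm(5, 4) = 20: x ≡ 10 (mod 20).
  Combine with x ≡ 6 (mod 7); new modulus lcm = 140.
    Write x = 10 + 20·t and substitute into x ≡ 6 (mod 7): 20·t ≡ 6 − 10 = -4 (mod 7).
    Reduce coefficients mod 7: 6·t ≡ 3 (mod 7).
    The inverse of 6 mod 7 is 6 (since 6·6 = 36 = 5·7 + 1), so t ≡ 6·3 = 18 ≡ 4 (mod 7).
    Then x = 10 + 20·4 = 90, valid modulo lcm(20, 7) = 140: x ≡ 90 (mod 140).
  Combine with x ≡ 4 (mod 17); new modulus lcm = 2380.
    Write x = 90 + 140·t and substitute into x ≡ 4 (mod 17): 140·t ≡ 4 − 90 = -86 (mod 17).
    Reduce coefficients mod 17: 4·t ≡ 16 (mod 17).
    The inverse of 4 mod 17 is 13 (since 4·13 = 52 = 3·17 + 1), so t ≡ 13·16 = 208 ≡ 4 (mod 17).
    Then x = 90 + 140·4 = 650, valid modulo lcm(140, 17) = 2380: x ≡ 650 (mod 2380).
Verify against each original: 650 mod 5 = 0, 650 mod 4 = 2, 650 mod 7 = 6, 650 mod 17 = 4.

x ≡ 650 (mod 2380).


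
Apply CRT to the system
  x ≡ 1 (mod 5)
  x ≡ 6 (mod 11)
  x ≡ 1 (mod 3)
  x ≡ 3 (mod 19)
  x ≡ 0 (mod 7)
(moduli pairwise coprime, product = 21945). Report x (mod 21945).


Product of moduli M = 5 · 11 · 3 · 19 · 7 = 21945.
Merge one congruence at a time:
  Start: x ≡ 1 (mod 5).
  Combine with x ≡ 6 (mod 11); new modulus lcm = 55.
    Write x = 1 + 5·t and substitute into x ≡ 6 (mod 11): 5·t ≡ 6 − 1 = 5 (mod 11).
    The inverse of 5 mod 11 is 9 (since 5·9 = 45 = 4·11 + 1), so t ≡ 9·5 = 45 ≡ 1 (mod 11).
    Then x = 1 + 5·1 = 6, valid modulo lcm(5, 11) = 55: x ≡ 6 (mod 55).
  Combine with x ≡ 1 (mod 3); new modulus lcm = 165.
    Write x = 6 + 55·t and substitute into x ≡ 1 (mod 3): 55·t ≡ 1 − 6 = -5 (mod 3).
    Reduce coefficients mod 3: 1·t ≡ 1 (mod 3).
    So t ≡ 1 (mod 3).
    Then x = 6 + 55·1 = 61, valid modulo lcm(55, 3) = 165: x ≡ 61 (mod 165).
  Combine with x ≡ 3 (mod 19); new modulus lcm = 3135.
    Write x = 61 + 165·t and substitute into x ≡ 3 (mod 19): 165·t ≡ 3 − 61 = -58 (mod 19).
    Reduce coefficients mod 19: 13·t ≡ 18 (mod 19).
    The inverse of 13 mod 19 is 3 (since 13·3 = 39 = 2·19 + 1), so t ≡ 3·18 = 54 ≡ 16 (mod 19).
    Then x = 61 + 165·16 = 2701, valid modulo lcm(165, 19) = 3135: x ≡ 2701 (mod 3135).
  Combine with x ≡ 0 (mod 7); new modulus lcm = 21945.
    Write x = 2701 + 3135·t and substitute into x ≡ 0 (mod 7): 3135·t ≡ 0 − 2701 = -2701 (mod 7).
    Reduce coefficients mod 7: 6·t ≡ 1 (mod 7).
    The inverse of 6 mod 7 is 6 (since 6·6 = 36 = 5·7 + 1), so t ≡ 6·1 = 6 ≡ 6 (mod 7).
    Then x = 2701 + 3135·6 = 21511, valid modulo lcm(3135, 7) = 21945: x ≡ 21511 (mod 21945).
Verify against each original: 21511 mod 5 = 1, 21511 mod 11 = 6, 21511 mod 3 = 1, 21511 mod 19 = 3, 21511 mod 7 = 0.

x ≡ 21511 (mod 21945).


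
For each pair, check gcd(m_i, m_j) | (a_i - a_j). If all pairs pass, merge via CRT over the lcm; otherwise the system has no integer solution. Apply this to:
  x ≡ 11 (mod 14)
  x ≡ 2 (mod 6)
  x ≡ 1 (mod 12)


Moduli 14, 6, 12 are not pairwise coprime, so CRT works modulo lcm(m_i) when all pairwise compatibility conditions hold.
Pairwise compatibility: gcd(m_i, m_j) must divide a_i - a_j for every pair.
Merge one congruence at a time:
  Start: x ≡ 11 (mod 14).
  Combine with x ≡ 2 (mod 6): gcd(14, 6) = 2, and 2 - 11 = -9 is NOT divisible by 2.
    ⇒ system is inconsistent (no integer solution).

No solution (the system is inconsistent).
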